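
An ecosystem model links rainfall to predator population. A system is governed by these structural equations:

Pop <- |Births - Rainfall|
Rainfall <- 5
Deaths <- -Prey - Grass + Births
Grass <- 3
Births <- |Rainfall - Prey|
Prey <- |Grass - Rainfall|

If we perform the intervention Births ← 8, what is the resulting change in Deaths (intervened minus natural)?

5

Intervening sets Births = 8 and removes its equation (Births <- |Rainfall - Prey|).
Prey = |Grass - Rainfall|  [with Grass=3, Rainfall=5]  = 2
Deaths = -Prey - Grass + Births  [with Prey=2, Grass=3, Births=8]  = 3
Without intervention: Prey = |Grass - Rainfall|  [with Grass=3, Rainfall=5]  = 2; Births = |Rainfall - Prey|  [with Rainfall=5, Prey=2]  = 3; Deaths = -Prey - Grass + Births  [with Prey=2, Grass=3, Births=3]  = -2.
Change = 3 − (-2) = 5.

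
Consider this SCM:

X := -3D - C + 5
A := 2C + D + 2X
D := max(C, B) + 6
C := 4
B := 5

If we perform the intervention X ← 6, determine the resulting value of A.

31

Intervening sets X = 6 and removes its equation (X := -3D - C + 5).
D = max(C, B) + 6  [with C=4, B=5]  = 11
A = 2C + D + 2X  [with C=4, D=11, X=6]  = 31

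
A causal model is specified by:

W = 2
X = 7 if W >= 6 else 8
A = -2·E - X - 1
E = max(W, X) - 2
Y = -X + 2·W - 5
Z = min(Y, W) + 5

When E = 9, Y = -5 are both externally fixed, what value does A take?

-27

The joint intervention fixes E = 9, Y = -5, removing each variable's own equation.
X = 7 if W >= 6 else 8  [with W=2]  = 8
A = -2·E - X - 1  [with E=9, X=8]  = -27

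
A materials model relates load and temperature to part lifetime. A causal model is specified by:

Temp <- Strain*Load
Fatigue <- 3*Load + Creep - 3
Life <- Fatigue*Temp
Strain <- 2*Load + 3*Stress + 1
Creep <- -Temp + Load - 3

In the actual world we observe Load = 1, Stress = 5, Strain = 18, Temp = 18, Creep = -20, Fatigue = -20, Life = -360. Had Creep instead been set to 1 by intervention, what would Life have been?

Under do(Creep=1), the mechanism Creep <- -Temp + Load - 3 is discarded; Creep is fixed at 1.
Strain = 2*Load + 3*Stress + 1  [with Load=1, Stress=5]  = 18
Temp = Strain*Load  [with Strain=18, Load=1]  = 18
Fatigue = 3*Load + Creep - 3  [with Load=1, Creep=1]  = 1
Life = Fatigue*Temp  [with Fatigue=1, Temp=18]  = 18

18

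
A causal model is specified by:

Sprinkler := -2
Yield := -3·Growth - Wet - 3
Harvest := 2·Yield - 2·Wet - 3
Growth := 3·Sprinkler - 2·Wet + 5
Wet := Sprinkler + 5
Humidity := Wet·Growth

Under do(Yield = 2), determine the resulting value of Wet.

3

Under do(Yield=2), the mechanism Yield := -3·Growth - Wet - 3 is discarded; Yield is fixed at 2.
No directed path runs from Yield to Wet, so Wet keeps its natural value.
Wet = Sprinkler + 5  [with Sprinkler=-2]  = 3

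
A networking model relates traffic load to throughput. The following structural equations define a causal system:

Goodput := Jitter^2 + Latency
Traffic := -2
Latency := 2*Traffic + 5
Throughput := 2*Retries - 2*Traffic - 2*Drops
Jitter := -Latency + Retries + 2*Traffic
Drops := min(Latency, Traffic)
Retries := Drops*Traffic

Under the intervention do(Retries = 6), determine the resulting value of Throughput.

20

Under do(Retries=6), the mechanism Retries := Drops*Traffic is discarded; Retries is fixed at 6.
Latency = 2*Traffic + 5  [with Traffic=-2]  = 1
Drops = min(Latency, Traffic)  [with Latency=1, Traffic=-2]  = -2
Throughput = 2*Retries - 2*Traffic - 2*Drops  [with Retries=6, Traffic=-2, Drops=-2]  = 20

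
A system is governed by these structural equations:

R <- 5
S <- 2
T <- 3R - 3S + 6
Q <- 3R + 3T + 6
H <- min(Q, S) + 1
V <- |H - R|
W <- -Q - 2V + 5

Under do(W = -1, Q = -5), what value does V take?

9

Setting W = -1, Q = -5 by intervention discards those variables' equations.
H = min(Q, S) + 1  [with Q=-5, S=2]  = -4
V = |H - R|  [with H=-4, R=5]  = 9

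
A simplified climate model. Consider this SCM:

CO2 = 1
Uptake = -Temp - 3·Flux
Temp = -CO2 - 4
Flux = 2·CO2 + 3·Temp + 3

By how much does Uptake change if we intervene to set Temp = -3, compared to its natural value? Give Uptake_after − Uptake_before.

-20

Under do(Temp=-3), the mechanism Temp = -CO2 - 4 is discarded; Temp is fixed at -3.
Flux = 2·CO2 + 3·Temp + 3  [with CO2=1, Temp=-3]  = -4
Uptake = -Temp - 3·Flux  [with Temp=-3, Flux=-4]  = 15
Without intervention: Temp = -CO2 - 4  [with CO2=1]  = -5; Flux = 2·CO2 + 3·Temp + 3  [with CO2=1, Temp=-5]  = -10; Uptake = -Temp - 3·Flux  [with Temp=-5, Flux=-10]  = 35.
Change = 15 − 35 = -20.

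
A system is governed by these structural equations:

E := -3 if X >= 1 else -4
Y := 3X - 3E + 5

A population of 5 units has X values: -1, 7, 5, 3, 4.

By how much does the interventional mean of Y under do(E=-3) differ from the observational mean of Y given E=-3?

Every unit gets E=-3 under the intervention. Y values become 11, 35, 29, 23, 26; E[Y|do(E=-3)] = 24.8.
Conditioning on E=-3 selects the 4 unit(s) with X ∈ {7, 5, 3, 4}. Their Y values: 35, 29, 23, 26. Mean = 28.25.
Difference = 24.8 − 28.25 = -3.45.

-3.45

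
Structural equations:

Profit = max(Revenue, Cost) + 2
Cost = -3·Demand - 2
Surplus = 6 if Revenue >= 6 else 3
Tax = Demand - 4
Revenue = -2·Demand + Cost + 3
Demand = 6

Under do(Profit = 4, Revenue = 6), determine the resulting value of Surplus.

The joint intervention fixes Profit = 4, Revenue = 6, removing each variable's own equation.
Surplus = 6 if Revenue >= 6 else 3  [with Revenue=6]  = 6

6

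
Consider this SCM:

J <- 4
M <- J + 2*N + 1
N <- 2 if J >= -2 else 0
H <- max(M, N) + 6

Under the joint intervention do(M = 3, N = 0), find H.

9

The joint intervention fixes M = 3, N = 0, removing each variable's own equation.
H = max(M, N) + 6  [with M=3, N=0]  = 9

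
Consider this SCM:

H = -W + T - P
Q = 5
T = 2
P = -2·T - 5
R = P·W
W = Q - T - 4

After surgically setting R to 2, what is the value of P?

-9

do(R=2) replaces the equation R = P·W with the constant R = 2.
No directed path runs from R to P, so P keeps its natural value.
P = -2·T - 5  [with T=2]  = -9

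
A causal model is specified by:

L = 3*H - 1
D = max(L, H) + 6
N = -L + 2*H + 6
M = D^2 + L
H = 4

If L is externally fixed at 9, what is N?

do(L=9) replaces the equation L = 3*H - 1 with the constant L = 9.
N = -L + 2*H + 6  [with L=9, H=4]  = 5

5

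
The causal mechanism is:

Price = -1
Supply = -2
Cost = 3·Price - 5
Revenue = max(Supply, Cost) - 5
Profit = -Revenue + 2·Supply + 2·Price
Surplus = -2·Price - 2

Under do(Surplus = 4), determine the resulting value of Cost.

do(Surplus=4) replaces the equation Surplus = -2·Price - 2 with the constant Surplus = 4.
Cost is not downstream of the intervention, so its value is determined by the original equations.
Cost = 3·Price - 5  [with Price=-1]  = -8

-8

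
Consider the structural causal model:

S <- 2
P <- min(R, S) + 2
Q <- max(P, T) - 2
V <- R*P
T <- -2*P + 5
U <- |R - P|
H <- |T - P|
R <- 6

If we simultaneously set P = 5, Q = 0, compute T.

-5

The joint intervention fixes P = 5, Q = 0, removing each variable's own equation.
T = -2*P + 5  [with P=5]  = -5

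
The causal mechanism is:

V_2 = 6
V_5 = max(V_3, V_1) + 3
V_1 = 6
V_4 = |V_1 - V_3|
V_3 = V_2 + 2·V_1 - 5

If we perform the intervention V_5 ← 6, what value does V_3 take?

13

do(V_5=6) replaces the equation V_5 = max(V_3, V_1) + 3 with the constant V_5 = 6.
V_3 is not downstream of the intervention, so its value is determined by the original equations.
V_3 = V_2 + 2·V_1 - 5  [with V_2=6, V_1=6]  = 13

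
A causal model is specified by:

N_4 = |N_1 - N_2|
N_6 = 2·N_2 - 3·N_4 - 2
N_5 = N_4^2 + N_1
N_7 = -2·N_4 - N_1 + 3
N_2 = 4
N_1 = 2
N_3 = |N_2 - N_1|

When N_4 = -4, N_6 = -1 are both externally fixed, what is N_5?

18

Setting N_4 = -4, N_6 = -1 by intervention discards those variables' equations.
N_5 = N_4^2 + N_1  [with N_4=-4, N_1=2]  = 18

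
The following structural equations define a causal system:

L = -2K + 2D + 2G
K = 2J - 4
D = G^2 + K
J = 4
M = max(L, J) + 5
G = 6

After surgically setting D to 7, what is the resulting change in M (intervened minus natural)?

-66

Under do(D=7), the mechanism D = G^2 + K is discarded; D is fixed at 7.
K = 2J - 4  [with J=4]  = 4
L = -2K + 2D + 2G  [with K=4, D=7, G=6]  = 18
M = max(L, J) + 5  [with L=18, J=4]  = 23
Without intervention: K = 2J - 4  [with J=4]  = 4; D = G^2 + K  [with G=6, K=4]  = 40; L = -2K + 2D + 2G  [with K=4, D=40, G=6]  = 84; M = max(L, J) + 5  [with L=84, J=4]  = 89.
Change = 23 − 89 = -66.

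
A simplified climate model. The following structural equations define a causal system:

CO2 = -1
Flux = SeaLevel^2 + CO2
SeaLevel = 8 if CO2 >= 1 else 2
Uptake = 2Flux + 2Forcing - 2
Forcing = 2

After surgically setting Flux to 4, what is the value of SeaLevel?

2

Under do(Flux=4), the mechanism Flux = SeaLevel^2 + CO2 is discarded; Flux is fixed at 4.
Since SeaLevel is not a descendant of the intervened variable, it is unaffected.
SeaLevel = 8 if CO2 >= 1 else 2  [with CO2=-1]  = 2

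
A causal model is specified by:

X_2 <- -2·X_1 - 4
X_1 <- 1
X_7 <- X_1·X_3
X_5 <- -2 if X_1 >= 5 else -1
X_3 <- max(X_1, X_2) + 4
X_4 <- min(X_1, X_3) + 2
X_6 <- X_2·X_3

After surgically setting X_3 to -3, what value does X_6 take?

The intervention breaks the incoming arrows to X_3: X_3 <- max(X_1, X_2) + 4 no longer applies, and X_3 = -3.
X_2 = -2·X_1 - 4  [with X_1=1]  = -6
X_6 = X_2·X_3  [with X_2=-6, X_3=-3]  = 18

18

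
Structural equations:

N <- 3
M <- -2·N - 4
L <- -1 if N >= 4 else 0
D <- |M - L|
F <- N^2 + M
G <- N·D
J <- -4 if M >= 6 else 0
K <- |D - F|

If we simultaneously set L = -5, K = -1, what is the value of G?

15

Under do(L = -5, K = -1), each intervened variable's structural equation is replaced by its fixed value.
M = -2·N - 4  [with N=3]  = -10
D = |M - L|  [with M=-10, L=-5]  = 5
G = N·D  [with N=3, D=5]  = 15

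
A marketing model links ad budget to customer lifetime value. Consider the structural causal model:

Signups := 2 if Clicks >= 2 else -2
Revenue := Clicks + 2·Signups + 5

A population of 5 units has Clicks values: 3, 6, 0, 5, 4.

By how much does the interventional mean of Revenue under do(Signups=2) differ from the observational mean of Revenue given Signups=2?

Every unit gets Signups=2 under the intervention. Revenue values become 12, 15, 9, 14, 13; E[Revenue|do(Signups=2)] = 12.6.
E[Revenue|Signups=2] averages over only the 4 units with Signups=2 (Clicks = 3, 6, 5, 4): Revenue = 12, 15, 14, 13, mean 13.5.
Difference = 12.6 − 13.5 = -0.9.

-0.9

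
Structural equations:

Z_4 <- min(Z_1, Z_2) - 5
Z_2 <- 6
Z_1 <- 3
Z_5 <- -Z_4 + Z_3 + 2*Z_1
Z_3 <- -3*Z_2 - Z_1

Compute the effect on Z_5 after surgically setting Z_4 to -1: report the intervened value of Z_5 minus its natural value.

-1

Intervening sets Z_4 = -1 and removes its equation (Z_4 <- min(Z_1, Z_2) - 5).
Z_3 = -3*Z_2 - Z_1  [with Z_2=6, Z_1=3]  = -21
Z_5 = -Z_4 + Z_3 + 2*Z_1  [with Z_4=-1, Z_3=-21, Z_1=3]  = -14
Without intervention: Z_3 = -3*Z_2 - Z_1  [with Z_2=6, Z_1=3]  = -21; Z_4 = min(Z_1, Z_2) - 5  [with Z_1=3, Z_2=6]  = -2; Z_5 = -Z_4 + Z_3 + 2*Z_1  [with Z_4=-2, Z_3=-21, Z_1=3]  = -13.
Change = -14 − (-13) = -1.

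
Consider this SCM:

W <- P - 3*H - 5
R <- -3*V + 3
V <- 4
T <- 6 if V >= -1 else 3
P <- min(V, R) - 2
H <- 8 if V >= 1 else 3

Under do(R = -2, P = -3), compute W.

Under do(R = -2, P = -3), each intervened variable's structural equation is replaced by its fixed value.
H = 8 if V >= 1 else 3  [with V=4]  = 8
W = P - 3*H - 5  [with P=-3, H=8]  = -32

-32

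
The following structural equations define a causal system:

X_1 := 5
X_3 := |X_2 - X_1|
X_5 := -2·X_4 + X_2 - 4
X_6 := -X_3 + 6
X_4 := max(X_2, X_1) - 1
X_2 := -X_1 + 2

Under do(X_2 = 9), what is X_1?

Under do(X_2=9), the mechanism X_2 := -X_1 + 2 is discarded; X_2 is fixed at 9.
X_1 is not downstream of the intervention, so its value is determined by the original equations.

5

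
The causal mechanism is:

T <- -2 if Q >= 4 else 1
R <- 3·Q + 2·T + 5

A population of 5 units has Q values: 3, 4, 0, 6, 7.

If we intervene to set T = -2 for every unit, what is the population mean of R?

13

do(T=-2) breaks T's dependence on Q. With T=-2 fixed, R across the units is 10, 13, 1, 19, 22, mean 13.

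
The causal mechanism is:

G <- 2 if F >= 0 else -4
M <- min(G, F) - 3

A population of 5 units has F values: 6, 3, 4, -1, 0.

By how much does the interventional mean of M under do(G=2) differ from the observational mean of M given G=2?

-0.5

do(G=2) breaks G's dependence on F. With G=2 fixed, M across the units is -1, -1, -1, -4, -3, mean -2.
Observing G=2 restricts to units where G's equation naturally yields 2: F ∈ {6, 3, 4, 0}. In that subpopulation M = -1, -1, -1, -3, mean -1.5.
Difference = -2 − (-1.5) = -0.5.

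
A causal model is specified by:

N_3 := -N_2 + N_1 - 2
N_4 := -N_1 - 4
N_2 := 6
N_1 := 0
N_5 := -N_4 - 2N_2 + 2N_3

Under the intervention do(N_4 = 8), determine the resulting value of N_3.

Under do(N_4=8), the mechanism N_4 := -N_1 - 4 is discarded; N_4 is fixed at 8.
Since N_3 is not a descendant of the intervened variable, it is unaffected.
N_3 = -N_2 + N_1 - 2  [with N_2=6, N_1=0]  = -8

-8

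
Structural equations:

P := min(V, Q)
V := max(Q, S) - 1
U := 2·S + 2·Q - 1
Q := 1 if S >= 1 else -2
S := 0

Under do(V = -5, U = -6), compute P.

The joint intervention fixes V = -5, U = -6, removing each variable's own equation.
Q = 1 if S >= 1 else -2  [with S=0]  = -2
P = min(V, Q)  [with V=-5, Q=-2]  = -5

-5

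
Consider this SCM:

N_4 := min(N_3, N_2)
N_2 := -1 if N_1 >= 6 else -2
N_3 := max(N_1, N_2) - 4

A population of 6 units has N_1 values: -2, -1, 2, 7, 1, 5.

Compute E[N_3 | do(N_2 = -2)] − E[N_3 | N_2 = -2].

The intervention sets N_2=-2 in all 6 units regardless of N_1. Recomputing N_3 per unit gives -6, -5, -2, 3, -3, 1; average -2.
E[N_3|N_2=-2] averages over only the 5 units with N_2=-2 (N_1 = -2, -1, 2, 1, 5): N_3 = -6, -5, -2, -3, 1, mean -3.
Difference = -2 − (-3) = 1.

1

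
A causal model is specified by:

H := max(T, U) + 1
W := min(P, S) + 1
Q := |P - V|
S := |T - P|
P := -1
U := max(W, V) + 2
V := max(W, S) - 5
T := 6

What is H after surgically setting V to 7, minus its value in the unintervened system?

3

do(V=7) replaces the equation V := max(W, S) - 5 with the constant V = 7.
S = |T - P|  [with T=6, P=-1]  = 7
W = min(P, S) + 1  [with P=-1, S=7]  = 0
U = max(W, V) + 2  [with W=0, V=7]  = 9
H = max(T, U) + 1  [with T=6, U=9]  = 10
Without intervention: S = |T - P|  [with T=6, P=-1]  = 7; W = min(P, S) + 1  [with P=-1, S=7]  = 0; V = max(W, S) - 5  [with W=0, S=7]  = 2; U = max(W, V) + 2  [with W=0, V=2]  = 4; H = max(T, U) + 1  [with T=6, U=4]  = 7.
Change = 10 − 7 = 3.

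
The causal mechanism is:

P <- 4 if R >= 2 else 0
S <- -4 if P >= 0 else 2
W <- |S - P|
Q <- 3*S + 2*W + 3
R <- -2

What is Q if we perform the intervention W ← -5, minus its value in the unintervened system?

-18

Intervening sets W = -5 and removes its equation (W <- |S - P|).
P = 4 if R >= 2 else 0  [with R=-2]  = 0
S = -4 if P >= 0 else 2  [with P=0]  = -4
Q = 3*S + 2*W + 3  [with S=-4, W=-5]  = -19
Without intervention: P = 4 if R >= 2 else 0  [with R=-2]  = 0; S = -4 if P >= 0 else 2  [with P=0]  = -4; W = |S - P|  [with S=-4, P=0]  = 4; Q = 3*S + 2*W + 3  [with S=-4, W=4]  = -1.
Change = -19 − (-1) = -18.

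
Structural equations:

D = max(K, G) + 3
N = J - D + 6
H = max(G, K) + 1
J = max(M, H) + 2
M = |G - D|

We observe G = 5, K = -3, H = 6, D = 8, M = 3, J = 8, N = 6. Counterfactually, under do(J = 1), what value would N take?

Intervening sets J = 1 and removes its equation (J = max(M, H) + 2).
D = max(K, G) + 3  [with K=-3, G=5]  = 8
N = J - D + 6  [with J=1, D=8]  = -1

-1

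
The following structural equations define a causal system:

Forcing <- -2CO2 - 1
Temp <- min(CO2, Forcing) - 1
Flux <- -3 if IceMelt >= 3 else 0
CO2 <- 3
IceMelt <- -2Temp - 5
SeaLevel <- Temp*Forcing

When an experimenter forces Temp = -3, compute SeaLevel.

21

do(Temp=-3) replaces the equation Temp <- min(CO2, Forcing) - 1 with the constant Temp = -3.
Forcing = -2CO2 - 1  [with CO2=3]  = -7
SeaLevel = Temp*Forcing  [with Temp=-3, Forcing=-7]  = 21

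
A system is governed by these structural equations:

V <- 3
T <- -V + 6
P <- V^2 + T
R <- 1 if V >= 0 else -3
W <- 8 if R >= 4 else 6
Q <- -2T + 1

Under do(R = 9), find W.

8

Intervening sets R = 9 and removes its equation (R <- 1 if V >= 0 else -3).
W = 8 if R >= 4 else 6  [with R=9]  = 8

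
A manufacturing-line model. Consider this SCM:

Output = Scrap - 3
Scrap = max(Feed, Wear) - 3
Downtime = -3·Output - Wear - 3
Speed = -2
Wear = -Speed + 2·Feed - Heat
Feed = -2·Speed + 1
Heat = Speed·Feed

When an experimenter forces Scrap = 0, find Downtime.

-16

Under do(Scrap=0), the mechanism Scrap = max(Feed, Wear) - 3 is discarded; Scrap is fixed at 0.
Feed = -2·Speed + 1  [with Speed=-2]  = 5
Heat = Speed·Feed  [with Speed=-2, Feed=5]  = -10
Wear = -Speed + 2·Feed - Heat  [with Speed=-2, Feed=5, Heat=-10]  = 22
Output = Scrap - 3  [with Scrap=0]  = -3
Downtime = -3·Output - Wear - 3  [with Output=-3, Wear=22]  = -16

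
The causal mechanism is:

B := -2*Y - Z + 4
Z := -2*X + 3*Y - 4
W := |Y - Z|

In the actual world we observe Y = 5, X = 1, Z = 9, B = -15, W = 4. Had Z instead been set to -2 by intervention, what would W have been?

7

do(Z=-2) replaces the equation Z := -2*X + 3*Y - 4 with the constant Z = -2.
W = |Y - Z|  [with Y=5, Z=-2]  = 7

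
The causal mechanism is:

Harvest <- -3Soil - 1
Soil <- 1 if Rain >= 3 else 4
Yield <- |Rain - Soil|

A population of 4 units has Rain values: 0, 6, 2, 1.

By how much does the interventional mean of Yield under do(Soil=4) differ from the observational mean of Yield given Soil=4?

The intervention sets Soil=4 in all 4 units regardless of Rain. Recomputing Yield per unit gives 4, 2, 2, 3; average 2.75.
Observing Soil=4 restricts to units where Soil's equation naturally yields 4: Rain ∈ {0, 2, 1}. In that subpopulation Yield = 4, 2, 3, mean 3.
Difference = 2.75 − 3 = -0.25.

-0.25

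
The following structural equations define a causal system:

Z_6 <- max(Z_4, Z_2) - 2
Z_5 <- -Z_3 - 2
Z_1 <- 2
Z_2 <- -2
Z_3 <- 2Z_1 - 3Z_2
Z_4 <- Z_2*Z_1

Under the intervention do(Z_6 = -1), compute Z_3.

do(Z_6=-1) replaces the equation Z_6 <- max(Z_4, Z_2) - 2 with the constant Z_6 = -1.
Z_3 is not downstream of the intervention, so its value is determined by the original equations.
Z_3 = 2Z_1 - 3Z_2  [with Z_1=2, Z_2=-2]  = 10

10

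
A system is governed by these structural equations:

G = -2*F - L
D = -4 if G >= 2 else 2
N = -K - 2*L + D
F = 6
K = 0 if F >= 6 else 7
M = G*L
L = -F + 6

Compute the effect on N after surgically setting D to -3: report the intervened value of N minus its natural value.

-5

The intervention breaks the incoming arrows to D: D = -4 if G >= 2 else 2 no longer applies, and D = -3.
L = -F + 6  [with F=6]  = 0
K = 0 if F >= 6 else 7  [with F=6]  = 0
N = -K - 2*L + D  [with K=0, L=0, D=-3]  = -3
Without intervention: L = -F + 6  [with F=6]  = 0; G = -2*F - L  [with F=6, L=0]  = -12; K = 0 if F >= 6 else 7  [with F=6]  = 0; D = -4 if G >= 2 else 2  [with G=-12]  = 2; N = -K - 2*L + D  [with K=0, L=0, D=2]  = 2.
Change = -3 − 2 = -5.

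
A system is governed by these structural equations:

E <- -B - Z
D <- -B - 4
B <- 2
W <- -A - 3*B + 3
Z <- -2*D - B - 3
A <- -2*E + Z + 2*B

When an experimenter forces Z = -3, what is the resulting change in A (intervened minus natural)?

-30

do(Z=-3) replaces the equation Z <- -2*D - B - 3 with the constant Z = -3.
E = -B - Z  [with B=2, Z=-3]  = 1
A = -2*E + Z + 2*B  [with E=1, Z=-3, B=2]  = -1
Without intervention: D = -B - 4  [with B=2]  = -6; Z = -2*D - B - 3  [with D=-6, B=2]  = 7; E = -B - Z  [with B=2, Z=7]  = -9; A = -2*E + Z + 2*B  [with E=-9, Z=7, B=2]  = 29.
Change = -1 − 29 = -30.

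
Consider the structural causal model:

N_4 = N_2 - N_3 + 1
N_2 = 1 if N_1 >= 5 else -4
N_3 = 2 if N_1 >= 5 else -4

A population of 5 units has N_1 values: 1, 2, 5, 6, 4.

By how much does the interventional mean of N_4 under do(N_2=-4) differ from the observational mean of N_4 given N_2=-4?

-2.4

Under do(N_2=-4), N_2's equation is replaced by N_2=-4 for every unit. Per-unit N_4: 1, 1, -5, -5, 1. Mean = -1.4.
E[N_4|N_2=-4] averages over only the 3 units with N_2=-4 (N_1 = 1, 2, 4): N_4 = 1, 1, 1, mean 1.
Difference = -1.4 − 1 = -2.4.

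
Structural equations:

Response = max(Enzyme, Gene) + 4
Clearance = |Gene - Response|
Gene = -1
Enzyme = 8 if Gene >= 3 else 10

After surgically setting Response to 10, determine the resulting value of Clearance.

11

The intervention breaks the incoming arrows to Response: Response = max(Enzyme, Gene) + 4 no longer applies, and Response = 10.
Clearance = |Gene - Response|  [with Gene=-1, Response=10]  = 11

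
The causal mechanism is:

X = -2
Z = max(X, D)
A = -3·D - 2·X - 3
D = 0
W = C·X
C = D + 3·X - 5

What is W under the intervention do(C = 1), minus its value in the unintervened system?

-24

The intervention breaks the incoming arrows to C: C = D + 3·X - 5 no longer applies, and C = 1.
W = C·X  [with C=1, X=-2]  = -2
Without intervention: C = D + 3·X - 5  [with D=0, X=-2]  = -11; W = C·X  [with C=-11, X=-2]  = 22.
Change = -2 − 22 = -24.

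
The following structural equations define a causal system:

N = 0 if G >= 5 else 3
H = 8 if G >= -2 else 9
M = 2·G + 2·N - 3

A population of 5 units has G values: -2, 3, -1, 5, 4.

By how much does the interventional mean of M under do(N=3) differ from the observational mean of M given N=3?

1.6

The intervention sets N=3 in all 5 units regardless of G. Recomputing M per unit gives -1, 9, 1, 13, 11; average 6.6.
E[M|N=3] averages over only the 4 units with N=3 (G = -2, 3, -1, 4): M = -1, 9, 1, 11, mean 5.
Difference = 6.6 − 5 = 1.6.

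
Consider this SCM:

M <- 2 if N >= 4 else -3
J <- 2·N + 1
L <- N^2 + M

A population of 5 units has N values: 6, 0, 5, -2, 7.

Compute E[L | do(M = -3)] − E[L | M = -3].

20.8

The intervention sets M=-3 in all 5 units regardless of N. Recomputing L per unit gives 33, -3, 22, 1, 46; average 19.8.
Observing M=-3 restricts to units where M's equation naturally yields -3: N ∈ {0, -2}. In that subpopulation L = -3, 1, mean -1.
Difference = 19.8 − (-1) = 20.8.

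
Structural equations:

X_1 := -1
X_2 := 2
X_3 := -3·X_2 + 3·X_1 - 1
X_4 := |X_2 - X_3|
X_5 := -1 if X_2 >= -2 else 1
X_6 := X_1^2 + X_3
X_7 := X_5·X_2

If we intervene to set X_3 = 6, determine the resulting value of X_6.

The intervention breaks the incoming arrows to X_3: X_3 := -3·X_2 + 3·X_1 - 1 no longer applies, and X_3 = 6.
X_6 = X_1^2 + X_3  [with X_1=-1, X_3=6]  = 7

7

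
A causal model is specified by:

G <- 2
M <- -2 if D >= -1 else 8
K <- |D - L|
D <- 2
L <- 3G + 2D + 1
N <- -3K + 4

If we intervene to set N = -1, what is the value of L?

11

do(N=-1) replaces the equation N <- -3K + 4 with the constant N = -1.
No directed path runs from N to L, so L keeps its natural value.
L = 3G + 2D + 1  [with G=2, D=2]  = 11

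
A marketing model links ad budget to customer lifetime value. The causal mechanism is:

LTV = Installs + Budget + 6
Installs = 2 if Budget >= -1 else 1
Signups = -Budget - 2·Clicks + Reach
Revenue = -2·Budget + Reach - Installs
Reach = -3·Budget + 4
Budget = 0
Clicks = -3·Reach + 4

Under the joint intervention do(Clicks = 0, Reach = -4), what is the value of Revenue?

Setting Clicks = 0, Reach = -4 by intervention discards those variables' equations.
Installs = 2 if Budget >= -1 else 1  [with Budget=0]  = 2
Revenue = -2·Budget + Reach - Installs  [with Budget=0, Reach=-4, Installs=2]  = -6

-6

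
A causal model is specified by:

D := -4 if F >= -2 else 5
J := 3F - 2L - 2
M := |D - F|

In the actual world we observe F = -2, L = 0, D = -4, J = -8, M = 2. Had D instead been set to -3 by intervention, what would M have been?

1

do(D=-3) replaces the equation D := -4 if F >= -2 else 5 with the constant D = -3.
M = |D - F|  [with D=-3, F=-2]  = 1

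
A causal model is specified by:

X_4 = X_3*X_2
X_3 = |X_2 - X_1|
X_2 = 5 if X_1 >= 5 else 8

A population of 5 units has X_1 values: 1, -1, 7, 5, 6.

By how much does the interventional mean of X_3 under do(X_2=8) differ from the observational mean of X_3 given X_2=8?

-3.6

Under do(X_2=8), X_2's equation is replaced by X_2=8 for every unit. Per-unit X_3: 7, 9, 1, 3, 2. Mean = 4.4.
Observing X_2=8 restricts to units where X_2's equation naturally yields 8: X_1 ∈ {1, -1}. In that subpopulation X_3 = 7, 9, mean 8.
Difference = 4.4 − 8 = -3.6.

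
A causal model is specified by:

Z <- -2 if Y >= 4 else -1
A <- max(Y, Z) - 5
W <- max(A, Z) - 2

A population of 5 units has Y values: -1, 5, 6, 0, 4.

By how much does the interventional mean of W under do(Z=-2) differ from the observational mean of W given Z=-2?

-0.8

do(Z=-2) breaks Z's dependence on Y. With Z=-2 fixed, W across the units is -4, -2, -1, -4, -3, mean -2.8.
Conditioning on Z=-2 selects the 3 unit(s) with Y ∈ {5, 6, 4}. Their W values: -2, -1, -3. Mean = -2.
Difference = -2.8 − (-2) = -0.8.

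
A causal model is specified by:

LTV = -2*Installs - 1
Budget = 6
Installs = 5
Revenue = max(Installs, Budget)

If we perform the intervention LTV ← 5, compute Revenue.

Under do(LTV=5), the mechanism LTV = -2*Installs - 1 is discarded; LTV is fixed at 5.
Since Revenue is not a descendant of the intervened variable, it is unaffected.
Revenue = max(Installs, Budget)  [with Installs=5, Budget=6]  = 6

6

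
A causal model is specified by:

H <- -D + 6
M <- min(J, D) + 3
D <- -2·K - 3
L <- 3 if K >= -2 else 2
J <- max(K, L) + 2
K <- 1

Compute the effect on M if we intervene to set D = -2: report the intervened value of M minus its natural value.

do(D=-2) replaces the equation D <- -2·K - 3 with the constant D = -2.
L = 3 if K >= -2 else 2  [with K=1]  = 3
J = max(K, L) + 2  [with K=1, L=3]  = 5
M = min(J, D) + 3  [with J=5, D=-2]  = 1
Without intervention: D = -2·K - 3  [with K=1]  = -5; L = 3 if K >= -2 else 2  [with K=1]  = 3; J = max(K, L) + 2  [with K=1, L=3]  = 5; M = min(J, D) + 3  [with J=5, D=-5]  = -2.
Change = 1 − (-2) = 3.

3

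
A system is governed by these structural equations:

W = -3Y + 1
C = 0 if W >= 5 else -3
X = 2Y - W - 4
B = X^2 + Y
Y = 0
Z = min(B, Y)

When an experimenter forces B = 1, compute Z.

Intervening sets B = 1 and removes its equation (B = X^2 + Y).
Z = min(B, Y)  [with B=1, Y=0]  = 0

0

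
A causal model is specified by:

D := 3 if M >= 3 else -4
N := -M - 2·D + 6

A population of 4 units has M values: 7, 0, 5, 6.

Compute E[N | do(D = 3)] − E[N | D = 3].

The intervention sets D=3 in all 4 units regardless of M. Recomputing N per unit gives -7, 0, -5, -6; average -4.5.
Conditioning on D=3 selects the 3 unit(s) with M ∈ {7, 5, 6}. Their N values: -7, -5, -6. Mean = -6.
Difference = -4.5 − (-6) = 1.5.

1.5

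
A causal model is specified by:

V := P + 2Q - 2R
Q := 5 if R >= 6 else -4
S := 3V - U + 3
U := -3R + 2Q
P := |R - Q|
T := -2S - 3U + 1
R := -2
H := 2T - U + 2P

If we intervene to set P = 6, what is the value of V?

2

do(P=6) replaces the equation P := |R - Q| with the constant P = 6.
Q = 5 if R >= 6 else -4  [with R=-2]  = -4
V = P + 2Q - 2R  [with P=6, Q=-4, R=-2]  = 2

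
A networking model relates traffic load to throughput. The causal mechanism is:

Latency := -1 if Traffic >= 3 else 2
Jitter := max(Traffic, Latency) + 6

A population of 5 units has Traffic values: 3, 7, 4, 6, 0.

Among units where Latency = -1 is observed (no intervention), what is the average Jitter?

Observing Latency=-1 restricts to units where Latency's equation naturally yields -1: Traffic ∈ {3, 7, 4, 6}. In that subpopulation Jitter = 9, 13, 10, 12, mean 11.

11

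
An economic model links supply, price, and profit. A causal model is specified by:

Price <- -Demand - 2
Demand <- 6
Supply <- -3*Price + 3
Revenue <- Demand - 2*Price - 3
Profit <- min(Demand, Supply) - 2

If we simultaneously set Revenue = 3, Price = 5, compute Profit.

-14

The joint intervention fixes Revenue = 3, Price = 5, removing each variable's own equation.
Supply = -3*Price + 3  [with Price=5]  = -12
Profit = min(Demand, Supply) - 2  [with Demand=6, Supply=-12]  = -14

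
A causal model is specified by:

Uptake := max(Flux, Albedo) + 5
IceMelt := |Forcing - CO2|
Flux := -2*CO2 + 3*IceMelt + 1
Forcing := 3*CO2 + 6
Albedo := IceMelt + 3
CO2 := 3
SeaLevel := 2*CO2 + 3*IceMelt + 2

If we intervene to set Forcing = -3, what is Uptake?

18

Under do(Forcing=-3), the mechanism Forcing := 3*CO2 + 6 is discarded; Forcing is fixed at -3.
IceMelt = |Forcing - CO2|  [with Forcing=-3, CO2=3]  = 6
Albedo = IceMelt + 3  [with IceMelt=6]  = 9
Flux = -2*CO2 + 3*IceMelt + 1  [with CO2=3, IceMelt=6]  = 13
Uptake = max(Flux, Albedo) + 5  [with Flux=13, Albedo=9]  = 18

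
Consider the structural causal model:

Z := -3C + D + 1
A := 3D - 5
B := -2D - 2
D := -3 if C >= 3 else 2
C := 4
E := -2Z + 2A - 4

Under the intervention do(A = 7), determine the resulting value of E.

38

Under do(A=7), the mechanism A := 3D - 5 is discarded; A is fixed at 7.
D = -3 if C >= 3 else 2  [with C=4]  = -3
Z = -3C + D + 1  [with C=4, D=-3]  = -14
E = -2Z + 2A - 4  [with Z=-14, A=7]  = 38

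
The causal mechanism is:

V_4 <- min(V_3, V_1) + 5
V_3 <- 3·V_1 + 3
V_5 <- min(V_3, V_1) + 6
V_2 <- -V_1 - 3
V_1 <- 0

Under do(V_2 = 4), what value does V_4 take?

Under do(V_2=4), the mechanism V_2 <- -V_1 - 3 is discarded; V_2 is fixed at 4.
Since V_4 is not a descendant of the intervened variable, it is unaffected.
V_3 = 3·V_1 + 3  [with V_1=0]  = 3
V_4 = min(V_3, V_1) + 5  [with V_3=3, V_1=0]  = 5

5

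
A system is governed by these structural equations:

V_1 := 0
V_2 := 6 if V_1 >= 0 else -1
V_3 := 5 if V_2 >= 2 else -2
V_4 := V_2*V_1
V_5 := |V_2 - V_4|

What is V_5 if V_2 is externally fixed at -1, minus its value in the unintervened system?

-5

do(V_2=-1) replaces the equation V_2 := 6 if V_1 >= 0 else -1 with the constant V_2 = -1.
V_4 = V_2*V_1  [with V_2=-1, V_1=0]  = 0
V_5 = |V_2 - V_4|  [with V_2=-1, V_4=0]  = 1
Without intervention: V_2 = 6 if V_1 >= 0 else -1  [with V_1=0]  = 6; V_4 = V_2*V_1  [with V_2=6, V_1=0]  = 0; V_5 = |V_2 - V_4|  [with V_2=6, V_4=0]  = 6.
Change = 1 − 6 = -5.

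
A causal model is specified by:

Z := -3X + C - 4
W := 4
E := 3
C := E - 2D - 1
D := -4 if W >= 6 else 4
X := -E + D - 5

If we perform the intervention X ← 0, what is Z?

-10

Under do(X=0), the mechanism X := -E + D - 5 is discarded; X is fixed at 0.
D = -4 if W >= 6 else 4  [with W=4]  = 4
C = E - 2D - 1  [with E=3, D=4]  = -6
Z = -3X + C - 4  [with X=0, C=-6]  = -10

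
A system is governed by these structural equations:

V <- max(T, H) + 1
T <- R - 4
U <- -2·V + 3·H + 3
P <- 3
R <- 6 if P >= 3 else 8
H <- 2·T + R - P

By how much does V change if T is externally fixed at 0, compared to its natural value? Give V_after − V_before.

-4

do(T=0) replaces the equation T <- R - 4 with the constant T = 0.
R = 6 if P >= 3 else 8  [with P=3]  = 6
H = 2·T + R - P  [with T=0, R=6, P=3]  = 3
V = max(T, H) + 1  [with T=0, H=3]  = 4
Without intervention: R = 6 if P >= 3 else 8  [with P=3]  = 6; T = R - 4  [with R=6]  = 2; H = 2·T + R - P  [with T=2, R=6, P=3]  = 7; V = max(T, H) + 1  [with T=2, H=7]  = 8.
Change = 4 − 8 = -4.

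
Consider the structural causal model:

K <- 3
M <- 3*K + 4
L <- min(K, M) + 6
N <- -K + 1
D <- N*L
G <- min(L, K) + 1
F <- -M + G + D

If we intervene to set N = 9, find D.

Intervening sets N = 9 and removes its equation (N <- -K + 1).
M = 3*K + 4  [with K=3]  = 13
L = min(K, M) + 6  [with K=3, M=13]  = 9
D = N*L  [with N=9, L=9]  = 81

81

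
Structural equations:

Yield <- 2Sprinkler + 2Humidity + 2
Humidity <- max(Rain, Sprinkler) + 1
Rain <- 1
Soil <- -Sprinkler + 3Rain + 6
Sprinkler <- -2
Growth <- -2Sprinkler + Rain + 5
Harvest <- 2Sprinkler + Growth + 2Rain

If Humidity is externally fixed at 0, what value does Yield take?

-2

The intervention breaks the incoming arrows to Humidity: Humidity <- max(Rain, Sprinkler) + 1 no longer applies, and Humidity = 0.
Yield = 2Sprinkler + 2Humidity + 2  [with Sprinkler=-2, Humidity=0]  = -2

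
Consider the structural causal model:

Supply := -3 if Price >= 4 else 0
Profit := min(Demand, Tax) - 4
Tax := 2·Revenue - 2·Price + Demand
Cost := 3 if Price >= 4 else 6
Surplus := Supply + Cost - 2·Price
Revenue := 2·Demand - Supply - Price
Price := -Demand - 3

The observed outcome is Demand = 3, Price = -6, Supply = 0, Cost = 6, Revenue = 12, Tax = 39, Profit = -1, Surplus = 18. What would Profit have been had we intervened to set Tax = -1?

-5

Intervening sets Tax = -1 and removes its equation (Tax := 2·Revenue - 2·Price + Demand).
Profit = min(Demand, Tax) - 4  [with Demand=3, Tax=-1]  = -5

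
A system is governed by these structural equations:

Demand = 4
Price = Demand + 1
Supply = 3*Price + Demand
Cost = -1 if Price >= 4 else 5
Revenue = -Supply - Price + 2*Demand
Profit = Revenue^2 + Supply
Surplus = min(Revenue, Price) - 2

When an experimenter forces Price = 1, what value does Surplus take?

Under do(Price=1), the mechanism Price = Demand + 1 is discarded; Price is fixed at 1.
Supply = 3*Price + Demand  [with Price=1, Demand=4]  = 7
Revenue = -Supply - Price + 2*Demand  [with Supply=7, Price=1, Demand=4]  = 0
Surplus = min(Revenue, Price) - 2  [with Revenue=0, Price=1]  = -2

-2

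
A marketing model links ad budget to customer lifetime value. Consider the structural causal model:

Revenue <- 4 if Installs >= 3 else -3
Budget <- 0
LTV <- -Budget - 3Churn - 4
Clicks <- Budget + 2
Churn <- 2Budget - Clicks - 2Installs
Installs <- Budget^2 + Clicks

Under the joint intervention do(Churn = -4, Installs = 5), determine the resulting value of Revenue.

The joint intervention fixes Churn = -4, Installs = 5, removing each variable's own equation.
Revenue = 4 if Installs >= 3 else -3  [with Installs=5]  = 4

4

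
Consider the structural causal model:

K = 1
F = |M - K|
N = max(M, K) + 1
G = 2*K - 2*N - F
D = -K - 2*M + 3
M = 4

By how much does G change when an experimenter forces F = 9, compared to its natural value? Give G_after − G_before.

-6

The intervention breaks the incoming arrows to F: F = |M - K| no longer applies, and F = 9.
N = max(M, K) + 1  [with M=4, K=1]  = 5
G = 2*K - 2*N - F  [with K=1, N=5, F=9]  = -17
Without intervention: F = |M - K|  [with M=4, K=1]  = 3; N = max(M, K) + 1  [with M=4, K=1]  = 5; G = 2*K - 2*N - F  [with K=1, N=5, F=3]  = -11.
Change = -17 − (-11) = -6.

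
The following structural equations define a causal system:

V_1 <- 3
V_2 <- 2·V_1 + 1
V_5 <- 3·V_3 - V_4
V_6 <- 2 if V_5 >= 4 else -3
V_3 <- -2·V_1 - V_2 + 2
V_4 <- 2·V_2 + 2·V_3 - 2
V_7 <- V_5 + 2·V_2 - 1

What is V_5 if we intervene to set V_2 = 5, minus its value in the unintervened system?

do(V_2=5) replaces the equation V_2 <- 2·V_1 + 1 with the constant V_2 = 5.
V_3 = -2·V_1 - V_2 + 2  [with V_1=3, V_2=5]  = -9
V_4 = 2·V_2 + 2·V_3 - 2  [with V_2=5, V_3=-9]  = -10
V_5 = 3·V_3 - V_4  [with V_3=-9, V_4=-10]  = -17
Without intervention: V_2 = 2·V_1 + 1  [with V_1=3]  = 7; V_3 = -2·V_1 - V_2 + 2  [with V_1=3, V_2=7]  = -11; V_4 = 2·V_2 + 2·V_3 - 2  [with V_2=7, V_3=-11]  = -10; V_5 = 3·V_3 - V_4  [with V_3=-11, V_4=-10]  = -23.
Change = -17 − (-23) = 6.

6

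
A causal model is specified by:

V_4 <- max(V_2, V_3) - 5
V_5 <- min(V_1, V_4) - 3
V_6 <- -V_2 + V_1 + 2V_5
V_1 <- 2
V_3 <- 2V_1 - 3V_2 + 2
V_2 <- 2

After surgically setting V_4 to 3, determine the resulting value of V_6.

Under do(V_4=3), the mechanism V_4 <- max(V_2, V_3) - 5 is discarded; V_4 is fixed at 3.
V_5 = min(V_1, V_4) - 3  [with V_1=2, V_4=3]  = -1
V_6 = -V_2 + V_1 + 2V_5  [with V_2=2, V_1=2, V_5=-1]  = -2

-2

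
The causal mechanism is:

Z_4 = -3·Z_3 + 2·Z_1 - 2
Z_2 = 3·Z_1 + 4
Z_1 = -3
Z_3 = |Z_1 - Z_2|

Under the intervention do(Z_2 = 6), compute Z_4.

-35

Under do(Z_2=6), the mechanism Z_2 = 3·Z_1 + 4 is discarded; Z_2 is fixed at 6.
Z_3 = |Z_1 - Z_2|  [with Z_1=-3, Z_2=6]  = 9
Z_4 = -3·Z_3 + 2·Z_1 - 2  [with Z_3=9, Z_1=-3]  = -35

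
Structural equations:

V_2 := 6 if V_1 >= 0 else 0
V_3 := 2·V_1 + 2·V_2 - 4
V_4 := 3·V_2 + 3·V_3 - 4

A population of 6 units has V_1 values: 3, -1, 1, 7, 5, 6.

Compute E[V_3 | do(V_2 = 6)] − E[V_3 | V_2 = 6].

-1.8

Every unit gets V_2=6 under the intervention. V_3 values become 14, 6, 10, 22, 18, 20; E[V_3|do(V_2=6)] = 15.
Observing V_2=6 restricts to units where V_2's equation naturally yields 6: V_1 ∈ {3, 1, 7, 5, 6}. In that subpopulation V_3 = 14, 10, 22, 18, 20, mean 16.8.
Difference = 15 − 16.8 = -1.8.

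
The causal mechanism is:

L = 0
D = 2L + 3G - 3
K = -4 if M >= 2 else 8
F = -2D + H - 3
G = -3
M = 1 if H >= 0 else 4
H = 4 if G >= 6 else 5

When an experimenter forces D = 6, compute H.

5

do(D=6) replaces the equation D = 2L + 3G - 3 with the constant D = 6.
H is not downstream of the intervention, so its value is determined by the original equations.
H = 4 if G >= 6 else 5  [with G=-3]  = 5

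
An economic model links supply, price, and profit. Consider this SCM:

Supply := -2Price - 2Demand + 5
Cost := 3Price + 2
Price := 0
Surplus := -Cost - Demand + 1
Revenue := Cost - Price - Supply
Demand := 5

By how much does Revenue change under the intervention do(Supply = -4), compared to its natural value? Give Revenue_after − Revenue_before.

-1

do(Supply=-4) replaces the equation Supply := -2Price - 2Demand + 5 with the constant Supply = -4.
Cost = 3Price + 2  [with Price=0]  = 2
Revenue = Cost - Price - Supply  [with Cost=2, Price=0, Supply=-4]  = 6
Without intervention: Supply = -2Price - 2Demand + 5  [with Price=0, Demand=5]  = -5; Cost = 3Price + 2  [with Price=0]  = 2; Revenue = Cost - Price - Supply  [with Cost=2, Price=0, Supply=-5]  = 7.
Change = 6 − 7 = -1.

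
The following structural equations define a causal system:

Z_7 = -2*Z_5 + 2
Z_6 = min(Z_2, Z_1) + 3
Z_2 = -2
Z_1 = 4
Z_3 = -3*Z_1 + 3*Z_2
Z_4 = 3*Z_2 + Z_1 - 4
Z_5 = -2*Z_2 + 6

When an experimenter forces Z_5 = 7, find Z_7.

Under do(Z_5=7), the mechanism Z_5 = -2*Z_2 + 6 is discarded; Z_5 is fixed at 7.
Z_7 = -2*Z_5 + 2  [with Z_5=7]  = -12

-12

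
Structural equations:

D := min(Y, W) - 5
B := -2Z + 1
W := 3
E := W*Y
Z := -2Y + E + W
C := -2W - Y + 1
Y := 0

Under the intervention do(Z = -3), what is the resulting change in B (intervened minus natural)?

12

Under do(Z=-3), the mechanism Z := -2Y + E + W is discarded; Z is fixed at -3.
B = -2Z + 1  [with Z=-3]  = 7
Without intervention: E = W*Y  [with W=3, Y=0]  = 0; Z = -2Y + E + W  [with Y=0, E=0, W=3]  = 3; B = -2Z + 1  [with Z=3]  = -5.
Change = 7 − (-5) = 12.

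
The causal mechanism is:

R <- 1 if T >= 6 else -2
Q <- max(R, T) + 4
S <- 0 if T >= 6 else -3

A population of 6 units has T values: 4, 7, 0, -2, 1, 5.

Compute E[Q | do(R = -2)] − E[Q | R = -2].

Every unit gets R=-2 under the intervention. Q values become 8, 11, 4, 2, 5, 9; E[Q|do(R=-2)] = 6.5.
Conditioning on R=-2 selects the 5 unit(s) with T ∈ {4, 0, -2, 1, 5}. Their Q values: 8, 4, 2, 5, 9. Mean = 5.6.
Difference = 6.5 − 5.6 = 0.9.

0.9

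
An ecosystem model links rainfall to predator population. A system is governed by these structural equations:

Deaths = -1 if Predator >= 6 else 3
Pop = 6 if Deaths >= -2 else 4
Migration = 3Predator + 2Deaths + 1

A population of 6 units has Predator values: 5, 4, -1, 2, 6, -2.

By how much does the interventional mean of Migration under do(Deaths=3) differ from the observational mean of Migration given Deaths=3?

do(Deaths=3) breaks Deaths's dependence on Predator. With Deaths=3 fixed, Migration across the units is 22, 19, 4, 13, 25, 1, mean 14.
Observing Deaths=3 restricts to units where Deaths's equation naturally yields 3: Predator ∈ {5, 4, -1, 2, -2}. In that subpopulation Migration = 22, 19, 4, 13, 1, mean 11.8.
Difference = 14 − 11.8 = 2.2.

2.2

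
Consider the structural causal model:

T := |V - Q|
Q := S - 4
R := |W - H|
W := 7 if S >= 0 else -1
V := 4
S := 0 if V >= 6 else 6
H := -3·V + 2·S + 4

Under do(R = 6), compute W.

do(R=6) replaces the equation R := |W - H| with the constant R = 6.
No directed path runs from R to W, so W keeps its natural value.
S = 0 if V >= 6 else 6  [with V=4]  = 6
W = 7 if S >= 0 else -1  [with S=6]  = 7

7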